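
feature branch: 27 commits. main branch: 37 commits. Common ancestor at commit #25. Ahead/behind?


Common ancestor: commit #25
feature commits after divergence: 27 - 25 = 2
main commits after divergence: 37 - 25 = 12
feature is 2 commits ahead of main
main is 12 commits ahead of feature

feature ahead: 2, main ahead: 12


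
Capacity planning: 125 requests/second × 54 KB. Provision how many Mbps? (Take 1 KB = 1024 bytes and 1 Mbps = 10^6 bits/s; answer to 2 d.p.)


Formula: Mbps = payload_bytes * RPS * 8 / 1e6
Payload per request = 54 KB = 54 * 1024 = 55296 bytes
Total bytes/sec = 55296 * 125 = 6912000
Total bits/sec = 6912000 * 8 = 55296000
Mbps = 55296000 / 1e6 = 55.3

55.3 Mbps


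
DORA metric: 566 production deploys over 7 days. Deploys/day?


Formula: deployments per day = releases / days
= 566 / 7
= 80.857 deploys/day
(equivalently, 566.0 deploys/week)

80.857 deploys/day


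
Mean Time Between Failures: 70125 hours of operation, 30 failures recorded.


Formula: MTBF = Total operating time / Number of failures
MTBF = 70125 / 30
MTBF = 2337.5 hours

2337.5 hours


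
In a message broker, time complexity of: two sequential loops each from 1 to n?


Reasoning: sequential dominates: O(n) + O(n) = O(n)
Complexity: O(n)

O(n)


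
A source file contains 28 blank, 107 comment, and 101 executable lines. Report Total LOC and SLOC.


Total LOC = blank + comment + code
Total LOC = 28 + 107 + 101 = 236
SLOC (source only) = code = 101

Total LOC: 236, SLOC: 101


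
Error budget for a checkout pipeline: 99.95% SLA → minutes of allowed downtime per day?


Formula: allowed downtime = period * (100 - SLA) / 100
Period (day) = 1440 minutes
Unavailability fraction = (100 - 99.95) / 100
Allowed downtime = 1440 * (100 - 99.95) / 100
Allowed downtime = 0.72 minutes

0.72 minutes


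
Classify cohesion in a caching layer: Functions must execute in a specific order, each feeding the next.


Reasoning: Output of one is input to next
Type: Sequential cohesion

Sequential cohesion


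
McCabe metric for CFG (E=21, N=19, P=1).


Formula: V(G) = E - N + 2P
V(G) = 21 - 19 + 2*1
V(G) = 2 + 2
V(G) = 4

4


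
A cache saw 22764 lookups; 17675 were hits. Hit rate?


Formula: hit rate = hits / (hits + misses) * 100
hit rate = 17675 / (17675 + 5089) * 100
hit rate = 17675 / 22764 * 100
hit rate = 77.64%

77.64%


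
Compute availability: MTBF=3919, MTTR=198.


Availability = MTBF / (MTBF + MTTR)
Availability = 3919 / (3919 + 198)
Availability = 3919 / 4117
Availability = 95.1907%

95.1907%


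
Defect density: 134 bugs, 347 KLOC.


Defect density = defects / KLOC
Defect density = 134 / 347
Defect density = 0.386 defects/KLOC

0.386 defects/KLOC


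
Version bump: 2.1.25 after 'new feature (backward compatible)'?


Current: 2.1.25
Change category: 'new feature (backward compatible)' → minor bump
SemVer rule: minor bump → increment MINOR, reset PATCH to 0 (MAJOR unchanged)
New: 2.2.0

2.2.0


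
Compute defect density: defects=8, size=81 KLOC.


Defect density = defects / KLOC
Defect density = 8 / 81
Defect density = 0.099 defects/KLOC

0.099 defects/KLOC


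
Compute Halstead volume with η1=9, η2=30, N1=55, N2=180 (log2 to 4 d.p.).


Formula: V = N * log2(η), where N = N1 + N2 and η = η1 + η2
η = 9 + 30 = 39
N = 55 + 180 = 235
log2(39) ≈ 5.2854
V = 235 * 5.2854 = 1242.07

1242.07


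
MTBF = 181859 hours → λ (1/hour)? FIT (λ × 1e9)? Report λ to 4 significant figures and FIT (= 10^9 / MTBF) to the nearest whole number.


Formula: λ = 1 / MTBF; FIT = λ × 1e9 = 1e9 / MTBF
λ = 1 / 181859 ≈ 5.499e-06 failures/hour
FIT = 1e9 / 181859 ≈ 5499 failures per 1e9 hours (nearest whole number)

λ = 5.499e-06 /h, FIT = 5499


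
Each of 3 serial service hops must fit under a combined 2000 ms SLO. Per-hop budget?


Formula: per_stage = total_budget / stages
per_stage = 2000 / 3
per_stage = 666.67 ms

666.67 ms


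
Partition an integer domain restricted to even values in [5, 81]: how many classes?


Constraint: even integers in [5, 81]
Class 1: x < 5 — out-of-range invalid
Class 2: x in [5,81] but odd — wrong type invalid
Class 3: x in [5,81] and even — valid
Class 4: x > 81 — out-of-range invalid
Total equivalence classes: 4

4 equivalence classes


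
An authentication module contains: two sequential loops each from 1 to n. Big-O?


Reasoning: sequential dominates: O(n) + O(n) = O(n)
Complexity: O(n)

O(n)


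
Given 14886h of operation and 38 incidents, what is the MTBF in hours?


Formula: MTBF = Total operating time / Number of failures
MTBF = 14886 / 38
MTBF = 391.74 hours

391.74 hours


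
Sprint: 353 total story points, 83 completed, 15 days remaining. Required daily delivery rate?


Formula: Required rate = Remaining points / Days left
Remaining = 353 - 83 = 270 points
Required rate = 270 / 15 = 18.0 points/day

18.0 points/day


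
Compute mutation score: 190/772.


Mutation score = killed / total * 100
Mutation score = 190 / 772 * 100
Mutation score = 24.61%

24.61%


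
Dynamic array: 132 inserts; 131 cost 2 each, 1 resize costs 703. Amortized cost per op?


Formula: Amortized cost = Total cost / Operations
Total cost = (131 * 2) + (1 * 703)
Total cost = 262 + 703 = 965
Amortized = 965 / 132 = 7.3106

7.3106


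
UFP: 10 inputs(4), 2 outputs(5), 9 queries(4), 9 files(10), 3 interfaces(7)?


UFP = EI*4 + EO*5 + EQ*4 + ILF*10 + EIF*7
UFP = 10*4 + 2*5 + 9*4 + 9*10 + 3*7
UFP = 40 + 10 + 36 + 90 + 21
UFP = 197

197


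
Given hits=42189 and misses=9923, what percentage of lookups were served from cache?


Formula: hit rate = hits / (hits + misses) * 100
hit rate = 42189 / (42189 + 9923) * 100
hit rate = 42189 / 52112 * 100
hit rate = 80.96%

80.96%


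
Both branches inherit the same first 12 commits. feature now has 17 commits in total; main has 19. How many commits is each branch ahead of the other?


Common ancestor: commit #12
feature commits after divergence: 17 - 12 = 5
main commits after divergence: 19 - 12 = 7
feature is 5 commits ahead of main
main is 7 commits ahead of feature

feature ahead: 5, main ahead: 7


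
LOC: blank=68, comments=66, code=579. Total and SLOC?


Total LOC = blank + comment + code
Total LOC = 68 + 66 + 579 = 713
SLOC (source only) = code = 579

Total LOC: 713, SLOC: 579


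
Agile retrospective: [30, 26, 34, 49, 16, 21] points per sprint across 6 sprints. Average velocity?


Formula: Avg velocity = Total points / Number of sprints
Points: [30, 26, 34, 49, 16, 21]
Sum = 30 + 26 + 34 + 49 + 16 + 21 = 176
Avg velocity = 176 / 6 = 29.33 points/sprint

29.33 points/sprint


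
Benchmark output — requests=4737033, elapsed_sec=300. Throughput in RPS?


Formula: throughput = requests / seconds
throughput = 4737033 / 300
throughput = 15790.11 requests/second

15790.11 requests/second


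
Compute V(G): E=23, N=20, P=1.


Formula: V(G) = E - N + 2P
V(G) = 23 - 20 + 2*1
V(G) = 3 + 2
V(G) = 5

5


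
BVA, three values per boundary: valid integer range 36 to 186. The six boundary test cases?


Range: [36, 186]
Boundaries: just below min, min, min+1, max-1, max, just above max
Values: [35, 36, 37, 185, 186, 187]

[35, 36, 37, 185, 186, 187]


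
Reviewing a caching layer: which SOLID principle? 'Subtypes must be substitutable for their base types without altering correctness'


This describes the Liskov Substitution Principle (LSP)

Liskov Substitution Principle (LSP)


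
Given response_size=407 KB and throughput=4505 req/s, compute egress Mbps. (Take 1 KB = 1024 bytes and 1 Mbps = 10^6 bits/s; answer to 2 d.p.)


Formula: Mbps = payload_bytes * RPS * 8 / 1e6
Payload per request = 407 KB = 407 * 1024 = 416768 bytes
Total bytes/sec = 416768 * 4505 = 1877539840
Total bits/sec = 1877539840 * 8 = 15020318720
Mbps = 15020318720 / 1e6 = 15020.32

15020.32 Mbps


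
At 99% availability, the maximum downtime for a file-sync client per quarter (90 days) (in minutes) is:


Formula: allowed downtime = period * (100 - SLA) / 100
Period (quarter (90 days)) = 129600 minutes
Unavailability fraction = (100 - 99.0) / 100
Allowed downtime = 129600 * (100 - 99.0) / 100
Allowed downtime = 1296.0 minutes

1296.0 minutes


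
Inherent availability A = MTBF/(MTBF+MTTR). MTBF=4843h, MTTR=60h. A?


Availability = MTBF / (MTBF + MTTR)
Availability = 4843 / (4843 + 60)
Availability = 4843 / 4903
Availability = 98.7763%

98.7763%


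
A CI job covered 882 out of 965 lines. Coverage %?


Coverage = covered / total * 100
Coverage = 882 / 965 * 100
Coverage = 91.4%

91.4%


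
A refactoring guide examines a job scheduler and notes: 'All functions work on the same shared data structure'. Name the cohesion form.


Reasoning: Functions share data
Type: Communicational cohesion

Communicational cohesion


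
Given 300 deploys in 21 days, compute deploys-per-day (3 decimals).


Formula: deployments per day = releases / days
= 300 / 21
= 14.286 deploys/day
(equivalently, 100.0 deploys/week)

14.286 deploys/day


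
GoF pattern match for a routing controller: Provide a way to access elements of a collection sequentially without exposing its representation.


This matches the Iterator pattern

Iterator


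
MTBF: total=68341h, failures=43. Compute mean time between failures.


Formula: MTBF = Total operating time / Number of failures
MTBF = 68341 / 43
MTBF = 1589.33 hours

1589.33 hours


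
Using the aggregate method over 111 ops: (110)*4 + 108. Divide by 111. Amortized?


Formula: Amortized cost = Total cost / Operations
Total cost = (110 * 4) + (1 * 108)
Total cost = 440 + 108 = 548
Amortized = 548 / 111 = 4.9369

4.9369


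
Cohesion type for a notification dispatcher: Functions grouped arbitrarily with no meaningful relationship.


Reasoning: Worst: random grouping
Type: Coincidental cohesion

Coincidental cohesion


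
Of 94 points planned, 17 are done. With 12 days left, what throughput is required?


Formula: Required rate = Remaining points / Days left
Remaining = 94 - 17 = 77 points
Required rate = 77 / 12 = 6.42 points/day

6.42 points/day


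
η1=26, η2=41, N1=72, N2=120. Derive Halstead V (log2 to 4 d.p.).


Formula: V = N * log2(η), where N = N1 + N2 and η = η1 + η2
η = 26 + 41 = 67
N = 72 + 120 = 192
log2(67) ≈ 6.0661
V = 192 * 6.0661 = 1164.69

1164.69


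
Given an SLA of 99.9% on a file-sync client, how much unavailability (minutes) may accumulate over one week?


Formula: allowed downtime = period * (100 - SLA) / 100
Period (week) = 10080 minutes
Unavailability fraction = (100 - 99.9) / 100
Allowed downtime = 10080 * (100 - 99.9) / 100
Allowed downtime = 10.08 minutes

10.08 minutes


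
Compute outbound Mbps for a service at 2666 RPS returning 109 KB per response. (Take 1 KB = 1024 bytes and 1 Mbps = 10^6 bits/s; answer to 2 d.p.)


Formula: Mbps = payload_bytes * RPS * 8 / 1e6
Payload per request = 109 KB = 109 * 1024 = 111616 bytes
Total bytes/sec = 111616 * 2666 = 297568256
Total bits/sec = 297568256 * 8 = 2380546048
Mbps = 2380546048 / 1e6 = 2380.55

2380.55 Mbps


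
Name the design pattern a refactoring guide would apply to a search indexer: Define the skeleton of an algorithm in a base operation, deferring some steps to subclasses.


This matches the Template Method pattern

Template Method


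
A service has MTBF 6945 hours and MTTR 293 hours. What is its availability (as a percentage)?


Availability = MTBF / (MTBF + MTTR)
Availability = 6945 / (6945 + 293)
Availability = 6945 / 7238
Availability = 95.9519%

95.9519%


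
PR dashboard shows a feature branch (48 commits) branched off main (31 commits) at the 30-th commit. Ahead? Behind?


Common ancestor: commit #30
feature commits after divergence: 48 - 30 = 18
main commits after divergence: 31 - 30 = 1
feature is 18 commits ahead of main
main is 1 commits ahead of feature

feature ahead: 18, main ahead: 1


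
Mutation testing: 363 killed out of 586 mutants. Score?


Mutation score = killed / total * 100
Mutation score = 363 / 586 * 100
Mutation score = 61.95%

61.95%


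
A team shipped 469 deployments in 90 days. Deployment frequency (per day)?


Formula: deployments per day = releases / days
= 469 / 90
= 5.211 deploys/day
(equivalently, 36.48 deploys/week)

5.211 deploys/day


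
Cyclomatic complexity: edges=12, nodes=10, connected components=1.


Formula: V(G) = E - N + 2P
V(G) = 12 - 10 + 2*1
V(G) = 2 + 2
V(G) = 4

4


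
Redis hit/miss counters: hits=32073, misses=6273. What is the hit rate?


Formula: hit rate = hits / (hits + misses) * 100
hit rate = 32073 / (32073 + 6273) * 100
hit rate = 32073 / 38346 * 100
hit rate = 83.64%

83.64%


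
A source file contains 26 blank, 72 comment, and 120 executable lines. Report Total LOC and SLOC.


Total LOC = blank + comment + code
Total LOC = 26 + 72 + 120 = 218
SLOC (source only) = code = 120

Total LOC: 218, SLOC: 120


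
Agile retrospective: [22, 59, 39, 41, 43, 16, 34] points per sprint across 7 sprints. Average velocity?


Formula: Avg velocity = Total points / Number of sprints
Points: [22, 59, 39, 41, 43, 16, 34]
Sum = 22 + 59 + 39 + 41 + 43 + 16 + 34 = 254
Avg velocity = 254 / 7 = 36.29 points/sprint

36.29 points/sprint


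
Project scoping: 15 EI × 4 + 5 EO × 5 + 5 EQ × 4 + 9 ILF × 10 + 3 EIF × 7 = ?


UFP = EI*4 + EO*5 + EQ*4 + ILF*10 + EIF*7
UFP = 15*4 + 5*5 + 5*4 + 9*10 + 3*7
UFP = 60 + 25 + 20 + 90 + 21
UFP = 216

216


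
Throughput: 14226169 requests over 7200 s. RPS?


Formula: throughput = requests / seconds
throughput = 14226169 / 7200
throughput = 1975.86 requests/second

1975.86 requests/second


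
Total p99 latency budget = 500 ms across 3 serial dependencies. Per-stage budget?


Formula: per_stage = total_budget / stages
per_stage = 500 / 3
per_stage = 166.67 ms

166.67 ms


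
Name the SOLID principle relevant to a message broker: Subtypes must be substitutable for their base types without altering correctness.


This describes the Liskov Substitution Principle (LSP)

Liskov Substitution Principle (LSP)


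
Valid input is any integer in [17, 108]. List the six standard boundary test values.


Range: [17, 108]
Boundaries: just below min, min, min+1, max-1, max, just above max
Values: [16, 17, 18, 107, 108, 109]

[16, 17, 18, 107, 108, 109]


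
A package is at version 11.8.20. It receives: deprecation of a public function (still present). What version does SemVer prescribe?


Current: 11.8.20
Change category: 'deprecation of a public function (still present)' → minor bump
SemVer rule: minor bump → increment MINOR, reset PATCH to 0 (MAJOR unchanged)
New: 11.9.0

11.9.0


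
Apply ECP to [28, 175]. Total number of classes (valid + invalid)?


Valid range: [28, 175]
Class 1: x < 28 — invalid
Class 2: 28 ≤ x ≤ 175 — valid
Class 3: x > 175 — invalid
Total equivalence classes: 3

3 equivalence classes


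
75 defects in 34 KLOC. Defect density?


Defect density = defects / KLOC
Defect density = 75 / 34
Defect density = 2.206 defects/KLOC

2.206 defects/KLOC


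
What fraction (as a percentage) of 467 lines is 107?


Coverage = covered / total * 100
Coverage = 107 / 467 * 100
Coverage = 22.91%

22.91%


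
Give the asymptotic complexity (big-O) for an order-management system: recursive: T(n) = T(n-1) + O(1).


Reasoning: linear recursion with constant work per frame
Complexity: O(n)

O(n)


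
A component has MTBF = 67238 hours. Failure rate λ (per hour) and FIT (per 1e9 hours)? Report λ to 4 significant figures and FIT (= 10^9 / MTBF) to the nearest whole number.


Formula: λ = 1 / MTBF; FIT = λ × 1e9 = 1e9 / MTBF
λ = 1 / 67238 ≈ 1.487e-05 failures/hour
FIT = 1e9 / 67238 ≈ 14873 failures per 1e9 hours (nearest whole number)

λ = 1.487e-05 /h, FIT = 14873


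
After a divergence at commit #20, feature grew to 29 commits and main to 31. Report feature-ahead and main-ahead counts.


Common ancestor: commit #20
feature commits after divergence: 29 - 20 = 9
main commits after divergence: 31 - 20 = 11
feature is 9 commits ahead of main
main is 11 commits ahead of feature

feature ahead: 9, main ahead: 11


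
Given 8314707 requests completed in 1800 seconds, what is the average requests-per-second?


Formula: throughput = requests / seconds
throughput = 8314707 / 1800
throughput = 4619.28 requests/second

4619.28 requests/second


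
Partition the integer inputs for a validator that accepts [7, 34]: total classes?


Valid range: [7, 34]
Class 1: x < 7 — invalid
Class 2: 7 ≤ x ≤ 34 — valid
Class 3: x > 34 — invalid
Total equivalence classes: 3

3 equivalence classes


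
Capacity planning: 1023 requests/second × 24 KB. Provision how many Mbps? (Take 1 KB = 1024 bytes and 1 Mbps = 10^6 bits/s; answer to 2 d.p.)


Formula: Mbps = payload_bytes * RPS * 8 / 1e6
Payload per request = 24 KB = 24 * 1024 = 24576 bytes
Total bytes/sec = 24576 * 1023 = 25141248
Total bits/sec = 25141248 * 8 = 201129984
Mbps = 201129984 / 1e6 = 201.13

201.13 Mbps


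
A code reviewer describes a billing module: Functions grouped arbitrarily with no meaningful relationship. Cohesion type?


Reasoning: Worst: random grouping
Type: Coincidental cohesion

Coincidental cohesion


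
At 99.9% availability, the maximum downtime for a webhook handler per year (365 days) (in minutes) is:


Formula: allowed downtime = period * (100 - SLA) / 100
Period (year (365 days)) = 525600 minutes
Unavailability fraction = (100 - 99.9) / 100
Allowed downtime = 525600 * (100 - 99.9) / 100
Allowed downtime = 525.6 minutes

525.6 minutes


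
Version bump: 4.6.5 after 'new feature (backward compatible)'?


Current: 4.6.5
Change category: 'new feature (backward compatible)' → minor bump
SemVer rule: minor bump → increment MINOR, reset PATCH to 0 (MAJOR unchanged)
New: 4.7.0

4.7.0


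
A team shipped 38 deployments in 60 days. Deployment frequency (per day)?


Formula: deployments per day = releases / days
= 38 / 60
= 0.633 deploys/day
(equivalently, 4.43 deploys/week)

0.633 deploys/day


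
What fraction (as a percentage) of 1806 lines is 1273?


Coverage = covered / total * 100
Coverage = 1273 / 1806 * 100
Coverage = 70.49%

70.49%


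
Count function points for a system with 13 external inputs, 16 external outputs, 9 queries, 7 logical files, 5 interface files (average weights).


UFP = EI*4 + EO*5 + EQ*4 + ILF*10 + EIF*7
UFP = 13*4 + 16*5 + 9*4 + 7*10 + 5*7
UFP = 52 + 80 + 36 + 70 + 35
UFP = 273

273


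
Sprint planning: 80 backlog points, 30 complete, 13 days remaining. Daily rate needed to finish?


Formula: Required rate = Remaining points / Days left
Remaining = 80 - 30 = 50 points
Required rate = 50 / 13 = 3.85 points/day

3.85 points/day


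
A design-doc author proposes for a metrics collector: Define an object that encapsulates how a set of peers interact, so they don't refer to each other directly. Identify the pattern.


This matches the Mediator pattern

Mediator


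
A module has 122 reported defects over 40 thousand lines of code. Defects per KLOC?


Defect density = defects / KLOC
Defect density = 122 / 40
Defect density = 3.05 defects/KLOC

3.05 defects/KLOC


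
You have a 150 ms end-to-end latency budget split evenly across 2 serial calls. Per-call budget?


Formula: per_stage = total_budget / stages
per_stage = 150 / 2
per_stage = 75.0 ms

75.0 ms


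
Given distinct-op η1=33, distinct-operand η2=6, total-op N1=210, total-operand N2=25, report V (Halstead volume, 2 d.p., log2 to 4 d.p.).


Formula: V = N * log2(η), where N = N1 + N2 and η = η1 + η2
η = 33 + 6 = 39
N = 210 + 25 = 235
log2(39) ≈ 5.2854
V = 235 * 5.2854 = 1242.07

1242.07


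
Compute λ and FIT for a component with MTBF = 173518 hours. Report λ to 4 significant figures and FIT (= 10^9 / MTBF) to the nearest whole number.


Formula: λ = 1 / MTBF; FIT = λ × 1e9 = 1e9 / MTBF
λ = 1 / 173518 ≈ 5.763e-06 failures/hour
FIT = 1e9 / 173518 ≈ 5763 failures per 1e9 hours (nearest whole number)

λ = 5.763e-06 /h, FIT = 5763


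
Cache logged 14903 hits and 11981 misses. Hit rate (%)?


Formula: hit rate = hits / (hits + misses) * 100
hit rate = 14903 / (14903 + 11981) * 100
hit rate = 14903 / 26884 * 100
hit rate = 55.43%

55.43%


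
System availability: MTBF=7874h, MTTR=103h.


Availability = MTBF / (MTBF + MTTR)
Availability = 7874 / (7874 + 103)
Availability = 7874 / 7977
Availability = 98.7088%

98.7088%


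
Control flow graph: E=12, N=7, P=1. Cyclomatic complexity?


Formula: V(G) = E - N + 2P
V(G) = 12 - 7 + 2*1
V(G) = 5 + 2
V(G) = 7

7


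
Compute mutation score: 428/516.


Mutation score = killed / total * 100
Mutation score = 428 / 516 * 100
Mutation score = 82.95%

82.95%


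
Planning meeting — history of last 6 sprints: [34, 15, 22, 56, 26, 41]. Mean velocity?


Formula: Avg velocity = Total points / Number of sprints
Points: [34, 15, 22, 56, 26, 41]
Sum = 34 + 15 + 22 + 56 + 26 + 41 = 194
Avg velocity = 194 / 6 = 32.33 points/sprint

32.33 points/sprint


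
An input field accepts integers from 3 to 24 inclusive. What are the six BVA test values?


Range: [3, 24]
Boundaries: just below min, min, min+1, max-1, max, just above max
Values: [2, 3, 4, 23, 24, 25]

[2, 3, 4, 23, 24, 25]


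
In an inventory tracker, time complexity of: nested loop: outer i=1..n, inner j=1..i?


Reasoning: triangle: n(n+1)/2 ~ n^2/2
Complexity: O(n^2)

O(n^2)


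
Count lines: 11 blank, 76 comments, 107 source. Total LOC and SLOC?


Total LOC = blank + comment + code
Total LOC = 11 + 76 + 107 = 194
SLOC (source only) = code = 107

Total LOC: 194, SLOC: 107


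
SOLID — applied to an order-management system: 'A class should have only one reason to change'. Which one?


This describes the Single Responsibility Principle (SRP)

Single Responsibility Principle (SRP)


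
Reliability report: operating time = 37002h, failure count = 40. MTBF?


Formula: MTBF = Total operating time / Number of failures
MTBF = 37002 / 40
MTBF = 925.05 hours

925.05 hours


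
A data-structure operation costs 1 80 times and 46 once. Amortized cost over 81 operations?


Formula: Amortized cost = Total cost / Operations
Total cost = (80 * 1) + (1 * 46)
Total cost = 80 + 46 = 126
Amortized = 126 / 81 = 1.5556

1.5556


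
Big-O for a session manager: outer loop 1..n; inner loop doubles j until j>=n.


Reasoning: linear outer times logarithmic inner
Complexity: O(n log n)

O(n log n)


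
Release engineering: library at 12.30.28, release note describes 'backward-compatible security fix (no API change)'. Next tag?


Current: 12.30.28
Change category: 'backward-compatible security fix (no API change)' → patch bump
SemVer rule: patch bump → increment PATCH (MAJOR and MINOR unchanged)
New: 12.30.29

12.30.29


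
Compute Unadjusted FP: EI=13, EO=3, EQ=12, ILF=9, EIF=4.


UFP = EI*4 + EO*5 + EQ*4 + ILF*10 + EIF*7
UFP = 13*4 + 3*5 + 12*4 + 9*10 + 4*7
UFP = 52 + 15 + 48 + 90 + 28
UFP = 233

233


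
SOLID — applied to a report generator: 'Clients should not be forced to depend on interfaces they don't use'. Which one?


This describes the Interface Segregation Principle (ISP)

Interface Segregation Principle (ISP)


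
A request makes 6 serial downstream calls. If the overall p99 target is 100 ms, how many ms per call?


Formula: per_stage = total_budget / stages
per_stage = 100 / 6
per_stage = 16.67 ms

16.67 ms


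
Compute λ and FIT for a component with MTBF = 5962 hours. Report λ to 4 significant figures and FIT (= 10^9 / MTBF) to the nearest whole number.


Formula: λ = 1 / MTBF; FIT = λ × 1e9 = 1e9 / MTBF
λ = 1 / 5962 ≈ 1.677e-04 failures/hour
FIT = 1e9 / 5962 ≈ 167729 failures per 1e9 hours (nearest whole number)

λ = 1.677e-04 /h, FIT = 167729


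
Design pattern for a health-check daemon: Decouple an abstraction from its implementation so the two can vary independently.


This matches the Bridge pattern

Bridge


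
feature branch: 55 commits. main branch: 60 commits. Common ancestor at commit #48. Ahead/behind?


Common ancestor: commit #48
feature commits after divergence: 55 - 48 = 7
main commits after divergence: 60 - 48 = 12
feature is 7 commits ahead of main
main is 12 commits ahead of feature

feature ahead: 7, main ahead: 12


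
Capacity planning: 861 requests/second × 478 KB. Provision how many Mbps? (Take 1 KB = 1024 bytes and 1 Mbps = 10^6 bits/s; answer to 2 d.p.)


Formula: Mbps = payload_bytes * RPS * 8 / 1e6
Payload per request = 478 KB = 478 * 1024 = 489472 bytes
Total bytes/sec = 489472 * 861 = 421435392
Total bits/sec = 421435392 * 8 = 3371483136
Mbps = 3371483136 / 1e6 = 3371.48

3371.48 Mbps


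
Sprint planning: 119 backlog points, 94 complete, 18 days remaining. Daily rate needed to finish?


Formula: Required rate = Remaining points / Days left
Remaining = 119 - 94 = 25 points
Required rate = 25 / 18 = 1.39 points/day

1.39 points/day


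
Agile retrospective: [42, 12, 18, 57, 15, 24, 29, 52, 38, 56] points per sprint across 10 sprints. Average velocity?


Formula: Avg velocity = Total points / Number of sprints
Points: [42, 12, 18, 57, 15, 24, 29, 52, 38, 56]
Sum = 42 + 12 + 18 + 57 + 15 + 24 + 29 + 52 + 38 + 56 = 343
Avg velocity = 343 / 10 = 34.3 points/sprint

34.3 points/sprint


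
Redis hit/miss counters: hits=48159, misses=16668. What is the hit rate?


Formula: hit rate = hits / (hits + misses) * 100
hit rate = 48159 / (48159 + 16668) * 100
hit rate = 48159 / 64827 * 100
hit rate = 74.29%

74.29%


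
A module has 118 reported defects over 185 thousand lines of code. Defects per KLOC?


Defect density = defects / KLOC
Defect density = 118 / 185
Defect density = 0.638 defects/KLOC

0.638 defects/KLOC


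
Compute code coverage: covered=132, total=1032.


Coverage = covered / total * 100
Coverage = 132 / 1032 * 100
Coverage = 12.79%

12.79%


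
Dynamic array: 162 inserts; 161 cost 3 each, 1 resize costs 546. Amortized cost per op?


Formula: Amortized cost = Total cost / Operations
Total cost = (161 * 3) + (1 * 546)
Total cost = 483 + 546 = 1029
Amortized = 1029 / 162 = 6.3519

6.3519


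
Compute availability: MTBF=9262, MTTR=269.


Availability = MTBF / (MTBF + MTTR)
Availability = 9262 / (9262 + 269)
Availability = 9262 / 9531
Availability = 97.1776%

97.1776%


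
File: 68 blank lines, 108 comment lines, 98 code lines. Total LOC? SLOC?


Total LOC = blank + comment + code
Total LOC = 68 + 108 + 98 = 274
SLOC (source only) = code = 98

Total LOC: 274, SLOC: 98


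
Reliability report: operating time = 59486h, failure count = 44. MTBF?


Formula: MTBF = Total operating time / Number of failures
MTBF = 59486 / 44
MTBF = 1351.95 hours

1351.95 hours


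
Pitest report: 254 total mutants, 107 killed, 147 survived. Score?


Mutation score = killed / total * 100
Mutation score = 107 / 254 * 100
Mutation score = 42.13%

42.13%


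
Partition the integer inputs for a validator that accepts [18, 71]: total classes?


Valid range: [18, 71]
Class 1: x < 18 — invalid
Class 2: 18 ≤ x ≤ 71 — valid
Class 3: x > 71 — invalid
Total equivalence classes: 3

3 equivalence classes


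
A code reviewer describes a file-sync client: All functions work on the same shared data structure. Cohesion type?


Reasoning: Functions share data
Type: Communicational cohesion

Communicational cohesion


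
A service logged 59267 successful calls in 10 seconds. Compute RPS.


Formula: throughput = requests / seconds
throughput = 59267 / 10
throughput = 5926.7 requests/second

5926.7 requests/second


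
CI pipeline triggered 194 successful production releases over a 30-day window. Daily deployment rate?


Formula: deployments per day = releases / days
= 194 / 30
= 6.467 deploys/day
(equivalently, 45.27 deploys/week)

6.467 deploys/day


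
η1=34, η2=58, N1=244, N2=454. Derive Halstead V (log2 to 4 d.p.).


Formula: V = N * log2(η), where N = N1 + N2 and η = η1 + η2
η = 34 + 58 = 92
N = 244 + 454 = 698
log2(92) ≈ 6.5236
V = 698 * 6.5236 = 4553.47

4553.47


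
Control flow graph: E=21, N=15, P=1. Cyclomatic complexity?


Formula: V(G) = E - N + 2P
V(G) = 21 - 15 + 2*1
V(G) = 6 + 2
V(G) = 8

8


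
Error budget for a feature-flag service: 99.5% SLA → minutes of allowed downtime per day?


Formula: allowed downtime = period * (100 - SLA) / 100
Period (day) = 1440 minutes
Unavailability fraction = (100 - 99.5) / 100
Allowed downtime = 1440 * (100 - 99.5) / 100
Allowed downtime = 7.2 minutes

7.2 minutes


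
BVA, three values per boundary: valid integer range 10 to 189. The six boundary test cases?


Range: [10, 189]
Boundaries: just below min, min, min+1, max-1, max, just above max
Values: [9, 10, 11, 188, 189, 190]

[9, 10, 11, 188, 189, 190]


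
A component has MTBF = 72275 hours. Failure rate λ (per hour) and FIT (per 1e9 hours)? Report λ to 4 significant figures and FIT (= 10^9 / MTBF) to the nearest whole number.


Formula: λ = 1 / MTBF; FIT = λ × 1e9 = 1e9 / MTBF
λ = 1 / 72275 ≈ 1.384e-05 failures/hour
FIT = 1e9 / 72275 ≈ 13836 failures per 1e9 hours (nearest whole number)

λ = 1.384e-05 /h, FIT = 13836


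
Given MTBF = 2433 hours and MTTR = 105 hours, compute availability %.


Availability = MTBF / (MTBF + MTTR)
Availability = 2433 / (2433 + 105)
Availability = 2433 / 2538
Availability = 95.8629%

95.8629%


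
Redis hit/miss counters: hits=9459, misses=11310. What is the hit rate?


Formula: hit rate = hits / (hits + misses) * 100
hit rate = 9459 / (9459 + 11310) * 100
hit rate = 9459 / 20769 * 100
hit rate = 45.54%

45.54%


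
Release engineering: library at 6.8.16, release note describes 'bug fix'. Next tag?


Current: 6.8.16
Change category: 'bug fix' → patch bump
SemVer rule: patch bump → increment PATCH (MAJOR and MINOR unchanged)
New: 6.8.17

6.8.17


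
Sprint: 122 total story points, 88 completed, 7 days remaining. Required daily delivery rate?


Formula: Required rate = Remaining points / Days left
Remaining = 122 - 88 = 34 points
Required rate = 34 / 7 = 4.86 points/day

4.86 points/day


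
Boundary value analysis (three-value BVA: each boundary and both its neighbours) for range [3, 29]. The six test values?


Range: [3, 29]
Boundaries: just below min, min, min+1, max-1, max, just above max
Values: [2, 3, 4, 28, 29, 30]

[2, 3, 4, 28, 29, 30]


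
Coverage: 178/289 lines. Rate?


Coverage = covered / total * 100
Coverage = 178 / 289 * 100
Coverage = 61.59%

61.59%


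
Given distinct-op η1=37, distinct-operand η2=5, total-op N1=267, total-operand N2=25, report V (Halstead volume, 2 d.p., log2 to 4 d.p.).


Formula: V = N * log2(η), where N = N1 + N2 and η = η1 + η2
η = 37 + 5 = 42
N = 267 + 25 = 292
log2(42) ≈ 5.3923
V = 292 * 5.3923 = 1574.55

1574.55


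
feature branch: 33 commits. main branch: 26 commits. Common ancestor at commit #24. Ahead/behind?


Common ancestor: commit #24
feature commits after divergence: 33 - 24 = 9
main commits after divergence: 26 - 24 = 2
feature is 9 commits ahead of main
main is 2 commits ahead of feature

feature ahead: 9, main ahead: 2


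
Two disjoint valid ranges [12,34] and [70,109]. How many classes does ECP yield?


Valid ranges: [12,34] and [70,109]
Class 1: x < 12 — invalid
Class 2: 12 ≤ x ≤ 34 — valid
Class 3: 34 < x < 70 — invalid (gap between ranges)
Class 4: 70 ≤ x ≤ 109 — valid
Class 5: x > 109 — invalid
Total equivalence classes: 5

5 equivalence classes


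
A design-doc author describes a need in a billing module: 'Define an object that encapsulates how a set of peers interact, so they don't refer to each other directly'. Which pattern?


This matches the Mediator pattern

Mediator


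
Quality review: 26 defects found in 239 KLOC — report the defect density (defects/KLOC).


Defect density = defects / KLOC
Defect density = 26 / 239
Defect density = 0.109 defects/KLOC

0.109 defects/KLOC


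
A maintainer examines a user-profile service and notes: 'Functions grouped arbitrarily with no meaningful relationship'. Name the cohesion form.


Reasoning: Worst: random grouping
Type: Coincidental cohesion

Coincidental cohesion


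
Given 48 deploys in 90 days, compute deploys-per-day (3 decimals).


Formula: deployments per day = releases / days
= 48 / 90
= 0.533 deploys/day
(equivalently, 3.73 deploys/week)

0.533 deploys/day


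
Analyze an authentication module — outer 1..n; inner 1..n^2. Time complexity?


Reasoning: n times n^2
Complexity: O(n^3)

O(n^3)


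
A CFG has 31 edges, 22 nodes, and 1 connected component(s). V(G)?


Formula: V(G) = E - N + 2P
V(G) = 31 - 22 + 2*1
V(G) = 9 + 2
V(G) = 11

11


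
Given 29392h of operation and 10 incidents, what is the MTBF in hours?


Formula: MTBF = Total operating time / Number of failures
MTBF = 29392 / 10
MTBF = 2939.2 hours

2939.2 hours


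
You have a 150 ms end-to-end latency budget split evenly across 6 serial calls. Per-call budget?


Formula: per_stage = total_budget / stages
per_stage = 150 / 6
per_stage = 25.0 ms

25.0 ms


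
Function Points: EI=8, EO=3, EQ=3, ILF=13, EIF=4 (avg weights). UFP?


UFP = EI*4 + EO*5 + EQ*4 + ILF*10 + EIF*7
UFP = 8*4 + 3*5 + 3*4 + 13*10 + 4*7
UFP = 32 + 15 + 12 + 130 + 28
UFP = 217

217


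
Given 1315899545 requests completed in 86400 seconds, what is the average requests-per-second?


Formula: throughput = requests / seconds
throughput = 1315899545 / 86400
throughput = 15230.32 requests/second

15230.32 requests/second


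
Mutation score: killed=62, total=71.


Mutation score = killed / total * 100
Mutation score = 62 / 71 * 100
Mutation score = 87.32%

87.32%


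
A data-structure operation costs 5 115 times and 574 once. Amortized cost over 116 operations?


Formula: Amortized cost = Total cost / Operations
Total cost = (115 * 5) + (1 * 574)
Total cost = 575 + 574 = 1149
Amortized = 1149 / 116 = 9.9052

9.9052


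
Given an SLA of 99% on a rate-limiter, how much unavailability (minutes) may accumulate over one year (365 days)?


Formula: allowed downtime = period * (100 - SLA) / 100
Period (year (365 days)) = 525600 minutes
Unavailability fraction = (100 - 99.0) / 100
Allowed downtime = 525600 * (100 - 99.0) / 100
Allowed downtime = 5256.0 minutes

5256.0 minutes


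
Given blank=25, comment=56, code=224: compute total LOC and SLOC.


Total LOC = blank + comment + code
Total LOC = 25 + 56 + 224 = 305
SLOC (source only) = code = 224

Total LOC: 305, SLOC: 224


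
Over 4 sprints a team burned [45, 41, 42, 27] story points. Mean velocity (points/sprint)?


Formula: Avg velocity = Total points / Number of sprints
Points: [45, 41, 42, 27]
Sum = 45 + 41 + 42 + 27 = 155
Avg velocity = 155 / 4 = 38.75 points/sprint

38.75 points/sprint


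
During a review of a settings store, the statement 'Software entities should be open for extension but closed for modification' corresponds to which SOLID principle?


This describes the Open/Closed Principle (OCP)

Open/Closed Principle (OCP)


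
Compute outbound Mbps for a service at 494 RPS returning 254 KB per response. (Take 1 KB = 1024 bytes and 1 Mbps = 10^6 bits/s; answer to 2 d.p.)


Formula: Mbps = payload_bytes * RPS * 8 / 1e6
Payload per request = 254 KB = 254 * 1024 = 260096 bytes
Total bytes/sec = 260096 * 494 = 128487424
Total bits/sec = 128487424 * 8 = 1027899392
Mbps = 1027899392 / 1e6 = 1027.9

1027.9 Mbps


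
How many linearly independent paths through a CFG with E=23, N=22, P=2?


Formula: V(G) = E - N + 2P
V(G) = 23 - 22 + 2*2
V(G) = 1 + 4
V(G) = 5

5


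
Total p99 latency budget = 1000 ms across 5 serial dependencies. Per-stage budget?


Formula: per_stage = total_budget / stages
per_stage = 1000 / 5
per_stage = 200.0 ms

200.0 ms


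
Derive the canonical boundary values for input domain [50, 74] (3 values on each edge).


Range: [50, 74]
Boundaries: just below min, min, min+1, max-1, max, just above max
Values: [49, 50, 51, 73, 74, 75]

[49, 50, 51, 73, 74, 75]


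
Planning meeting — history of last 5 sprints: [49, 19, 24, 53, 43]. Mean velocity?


Formula: Avg velocity = Total points / Number of sprints
Points: [49, 19, 24, 53, 43]
Sum = 49 + 19 + 24 + 53 + 43 = 188
Avg velocity = 188 / 5 = 37.6 points/sprint

37.6 points/sprint


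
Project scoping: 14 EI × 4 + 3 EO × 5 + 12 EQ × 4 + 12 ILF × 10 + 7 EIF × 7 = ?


UFP = EI*4 + EO*5 + EQ*4 + ILF*10 + EIF*7
UFP = 14*4 + 3*5 + 12*4 + 12*10 + 7*7
UFP = 56 + 15 + 48 + 120 + 49
UFP = 288

288


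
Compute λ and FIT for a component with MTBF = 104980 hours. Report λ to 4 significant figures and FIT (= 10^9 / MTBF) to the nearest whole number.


Formula: λ = 1 / MTBF; FIT = λ × 1e9 = 1e9 / MTBF
λ = 1 / 104980 ≈ 9.526e-06 failures/hour
FIT = 1e9 / 104980 ≈ 9526 failures per 1e9 hours (nearest whole number)

λ = 9.526e-06 /h, FIT = 9526


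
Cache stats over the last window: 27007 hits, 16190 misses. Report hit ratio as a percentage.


Formula: hit rate = hits / (hits + misses) * 100
hit rate = 27007 / (27007 + 16190) * 100
hit rate = 27007 / 43197 * 100
hit rate = 62.52%

62.52%


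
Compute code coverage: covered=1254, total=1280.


Coverage = covered / total * 100
Coverage = 1254 / 1280 * 100
Coverage = 97.97%

97.97%


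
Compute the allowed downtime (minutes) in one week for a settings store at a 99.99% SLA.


Formula: allowed downtime = period * (100 - SLA) / 100
Period (week) = 10080 minutes
Unavailability fraction = (100 - 99.99) / 100
Allowed downtime = 10080 * (100 - 99.99) / 100
Allowed downtime = 1.008 minutes

1.008 minutes


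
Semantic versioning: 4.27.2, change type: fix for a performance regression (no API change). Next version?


Current: 4.27.2
Change category: 'fix for a performance regression (no API change)' → patch bump
SemVer rule: patch bump → increment PATCH (MAJOR and MINOR unchanged)
New: 4.27.3

4.27.3


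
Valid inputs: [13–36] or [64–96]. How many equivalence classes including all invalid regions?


Valid ranges: [13,36] and [64,96]
Class 1: x < 13 — invalid
Class 2: 13 ≤ x ≤ 36 — valid
Class 3: 36 < x < 64 — invalid (gap between ranges)
Class 4: 64 ≤ x ≤ 96 — valid
Class 5: x > 96 — invalid
Total equivalence classes: 5

5 equivalence classes


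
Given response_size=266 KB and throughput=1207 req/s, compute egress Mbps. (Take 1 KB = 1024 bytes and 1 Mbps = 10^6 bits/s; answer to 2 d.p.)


Formula: Mbps = payload_bytes * RPS * 8 / 1e6
Payload per request = 266 KB = 266 * 1024 = 272384 bytes
Total bytes/sec = 272384 * 1207 = 328767488
Total bits/sec = 328767488 * 8 = 2630139904
Mbps = 2630139904 / 1e6 = 2630.14

2630.14 Mbps


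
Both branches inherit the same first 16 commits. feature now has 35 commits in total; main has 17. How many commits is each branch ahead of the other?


Common ancestor: commit #16
feature commits after divergence: 35 - 16 = 19
main commits after divergence: 17 - 16 = 1
feature is 19 commits ahead of main
main is 1 commits ahead of feature

feature ahead: 19, main ahead: 1


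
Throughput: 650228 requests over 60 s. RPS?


Formula: throughput = requests / seconds
throughput = 650228 / 60
throughput = 10837.13 requests/second

10837.13 requests/second


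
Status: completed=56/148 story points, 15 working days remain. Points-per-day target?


Formula: Required rate = Remaining points / Days left
Remaining = 148 - 56 = 92 points
Required rate = 92 / 15 = 6.13 points/day

6.13 points/day
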